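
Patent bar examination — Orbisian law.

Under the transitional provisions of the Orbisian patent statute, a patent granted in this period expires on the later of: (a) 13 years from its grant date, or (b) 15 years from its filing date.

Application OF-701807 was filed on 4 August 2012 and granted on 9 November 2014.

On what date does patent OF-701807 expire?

November 9, 2027

(a) grant + 13 years → 9 November 2027.
(b) filing + 15 years → 4 August 2027.
Later of the two: 9 November 2027.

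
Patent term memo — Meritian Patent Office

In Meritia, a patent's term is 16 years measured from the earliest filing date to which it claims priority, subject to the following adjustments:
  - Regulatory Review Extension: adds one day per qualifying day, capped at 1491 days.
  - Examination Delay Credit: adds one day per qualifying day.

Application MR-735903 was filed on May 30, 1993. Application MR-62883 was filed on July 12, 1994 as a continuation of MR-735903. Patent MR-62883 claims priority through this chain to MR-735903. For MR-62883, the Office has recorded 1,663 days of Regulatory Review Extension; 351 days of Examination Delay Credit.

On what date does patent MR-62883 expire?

Earliest priority filing: 30 May 1993.
Base term: 30 May 1993 + 16 years → 30 May 2009.
Regulatory Review Extension: 1663 days claimed exceeds the 1491-day cap, so +1491 days → 29 June 2013.
Examination Delay Credit: +351 days → 15 June 2014.

June 15, 2014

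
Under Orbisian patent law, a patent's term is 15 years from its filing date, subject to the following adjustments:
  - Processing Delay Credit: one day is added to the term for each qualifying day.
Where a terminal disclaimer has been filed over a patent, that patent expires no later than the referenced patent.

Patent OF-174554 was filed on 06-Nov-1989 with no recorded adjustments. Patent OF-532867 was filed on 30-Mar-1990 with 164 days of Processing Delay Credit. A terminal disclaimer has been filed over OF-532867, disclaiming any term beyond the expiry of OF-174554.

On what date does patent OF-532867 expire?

Natural term of OF-532867:
  Base: filing + 15 years → 30 March 2005.
  Processing Delay Credit: +164 days → 10 September 2005.
Expiry of referenced patent OF-174554:
  Base: filing + 15 years → 6 November 2004.
Terminal disclaimer: OF-532867 expires on the earlier of 10 September 2005 and 6 November 2004.

November 6, 2004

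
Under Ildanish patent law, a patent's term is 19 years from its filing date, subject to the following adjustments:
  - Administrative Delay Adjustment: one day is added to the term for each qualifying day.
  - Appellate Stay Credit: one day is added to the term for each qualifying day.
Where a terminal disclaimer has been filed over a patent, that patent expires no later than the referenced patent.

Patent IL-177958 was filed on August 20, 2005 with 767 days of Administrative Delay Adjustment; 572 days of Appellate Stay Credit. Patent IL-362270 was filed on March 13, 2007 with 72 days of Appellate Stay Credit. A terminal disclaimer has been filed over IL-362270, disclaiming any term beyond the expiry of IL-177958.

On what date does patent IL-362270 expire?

Natural term of IL-362270:
  Base: filing + 19 years → 13 March 2026.
  Appellate Stay Credit: +72 days → 24 May 2026.
Expiry of referenced patent IL-177958:
  Base: filing + 19 years → 20 August 2024.
  Administrative Delay Adjustment: +767 days → 26 September 2026.
  Appellate Stay Credit: +572 days → 20 April 2028.
Terminal disclaimer: IL-362270 expires on the earlier of 24 May 2026 and 20 April 2028.

2026-05-24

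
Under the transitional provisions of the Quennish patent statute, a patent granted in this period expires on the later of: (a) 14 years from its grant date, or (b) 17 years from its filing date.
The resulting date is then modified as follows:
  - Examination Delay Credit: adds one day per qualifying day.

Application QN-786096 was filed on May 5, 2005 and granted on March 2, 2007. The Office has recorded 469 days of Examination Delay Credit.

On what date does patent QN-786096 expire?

(a) grant + 14 years → 2 March 2021.
(b) filing + 17 years → 5 May 2022.
Later of the two: 5 May 2022.
Examination Delay Credit: +469 days → 17 August 2023.

2023-08-17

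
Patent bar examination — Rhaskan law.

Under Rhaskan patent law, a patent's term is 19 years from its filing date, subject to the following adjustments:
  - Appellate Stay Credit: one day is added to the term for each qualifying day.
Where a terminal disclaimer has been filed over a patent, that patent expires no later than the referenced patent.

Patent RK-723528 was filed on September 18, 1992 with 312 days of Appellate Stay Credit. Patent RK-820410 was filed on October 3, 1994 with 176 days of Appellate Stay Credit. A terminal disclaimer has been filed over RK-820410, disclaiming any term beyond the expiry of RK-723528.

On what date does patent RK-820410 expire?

Natural term of RK-820410:
  Base: filing + 19 years → 3 October 2013.
  Appellate Stay Credit: +176 days → 28 March 2014.
Expiry of referenced patent RK-723528:
  Base: filing + 19 years → 18 September 2011.
  Appellate Stay Credit: +312 days → 26 July 2012.
Terminal disclaimer: RK-820410 expires on the earlier of 28 March 2014 and 26 July 2012.

2012-07-26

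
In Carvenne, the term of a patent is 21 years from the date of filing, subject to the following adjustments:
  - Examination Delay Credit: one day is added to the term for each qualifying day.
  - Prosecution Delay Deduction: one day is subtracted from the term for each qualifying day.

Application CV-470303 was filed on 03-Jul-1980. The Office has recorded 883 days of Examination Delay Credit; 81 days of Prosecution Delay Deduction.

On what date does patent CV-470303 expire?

Base term: filing date + 21 years → 3 July 2001.
Examination Delay Credit: +883 days → 3 December 2003.
Prosecution Delay Deduction: −81 days → 13 September 2003.

2003-09-13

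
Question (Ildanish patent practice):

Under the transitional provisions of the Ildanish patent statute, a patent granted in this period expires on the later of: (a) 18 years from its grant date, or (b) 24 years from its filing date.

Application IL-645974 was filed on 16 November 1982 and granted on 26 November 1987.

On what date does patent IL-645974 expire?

(a) grant + 18 years → 26 November 2005.
(b) filing + 24 years → 16 November 2006.
Later of the two: 16 November 2006.

November 16, 2006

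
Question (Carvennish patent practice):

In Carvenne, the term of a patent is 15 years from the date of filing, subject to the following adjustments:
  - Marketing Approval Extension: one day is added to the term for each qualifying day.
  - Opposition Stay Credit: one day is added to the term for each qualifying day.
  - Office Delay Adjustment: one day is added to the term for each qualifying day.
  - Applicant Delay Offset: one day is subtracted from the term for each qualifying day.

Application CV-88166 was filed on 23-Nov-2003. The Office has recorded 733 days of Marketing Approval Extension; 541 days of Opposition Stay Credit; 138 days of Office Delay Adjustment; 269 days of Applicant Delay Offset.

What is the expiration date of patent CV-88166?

2022-01-09

Base term: filing date + 15 years → 23 November 2018.
Marketing Approval Extension: +733 days → 25 November 2020.
Opposition Stay Credit: +541 days → 20 May 2022.
Office Delay Adjustment: +138 days → 5 October 2022.
Applicant Delay Offset: −269 days → 9 January 2022.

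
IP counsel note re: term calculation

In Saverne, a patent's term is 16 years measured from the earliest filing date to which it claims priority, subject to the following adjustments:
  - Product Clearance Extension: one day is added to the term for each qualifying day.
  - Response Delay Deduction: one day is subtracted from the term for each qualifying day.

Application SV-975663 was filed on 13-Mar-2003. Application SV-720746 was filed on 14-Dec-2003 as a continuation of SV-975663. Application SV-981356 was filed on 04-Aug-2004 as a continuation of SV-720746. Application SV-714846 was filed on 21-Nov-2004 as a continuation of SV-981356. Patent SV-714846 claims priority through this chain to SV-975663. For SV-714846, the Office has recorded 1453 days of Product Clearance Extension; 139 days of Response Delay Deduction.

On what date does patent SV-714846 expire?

October 17, 2022

Earliest priority filing: 13 March 2003.
Base term: 13 March 2003 + 16 years → 13 March 2019.
Product Clearance Extension: +1453 days → 5 March 2023.
Response Delay Deduction: −139 days → 17 October 2022.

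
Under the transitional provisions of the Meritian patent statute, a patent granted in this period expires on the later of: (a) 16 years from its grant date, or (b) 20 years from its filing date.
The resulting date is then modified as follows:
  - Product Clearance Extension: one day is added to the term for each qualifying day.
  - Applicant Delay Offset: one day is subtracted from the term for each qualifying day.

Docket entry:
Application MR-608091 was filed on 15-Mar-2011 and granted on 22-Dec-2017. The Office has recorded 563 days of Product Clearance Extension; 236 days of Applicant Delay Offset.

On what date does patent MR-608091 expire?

(a) grant + 16 years → 22 December 2033.
(b) filing + 20 years → 15 March 2031.
Later of the two: 22 December 2033.
Product Clearance Extension: +563 days → 8 July 2035.
Applicant Delay Offset: −236 days → 14 November 2034.

November 14, 2034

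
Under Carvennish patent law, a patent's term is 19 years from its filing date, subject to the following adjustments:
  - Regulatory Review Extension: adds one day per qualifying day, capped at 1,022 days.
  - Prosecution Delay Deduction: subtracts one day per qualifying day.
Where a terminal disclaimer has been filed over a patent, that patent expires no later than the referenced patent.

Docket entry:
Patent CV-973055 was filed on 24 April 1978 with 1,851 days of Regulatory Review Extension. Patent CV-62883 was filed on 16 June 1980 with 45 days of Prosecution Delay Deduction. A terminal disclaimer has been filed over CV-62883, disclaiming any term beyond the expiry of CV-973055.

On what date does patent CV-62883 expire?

Natural term of CV-62883:
  Base: filing + 19 years → 16 June 1999.
  Prosecution Delay Deduction: −45 days → 2 May 1999.
Expiry of referenced patent CV-973055:
  Base: filing + 19 years → 24 April 1997.
  Regulatory Review Extension: 1851 days claimed exceeds the 1022-day cap, so +1022 days → 10 February 2000.
Terminal disclaimer: CV-62883 expires on the earlier of 2 May 1999 and 10 February 2000.

1999-05-02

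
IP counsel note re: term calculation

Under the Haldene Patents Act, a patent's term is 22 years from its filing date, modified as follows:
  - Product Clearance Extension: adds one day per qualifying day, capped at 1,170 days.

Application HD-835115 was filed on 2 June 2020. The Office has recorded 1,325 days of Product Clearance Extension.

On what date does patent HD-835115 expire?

2045-08-15

Base term: filing date + 22 years → 2 June 2042.
Product Clearance Extension: 1325 days claimed exceeds the 1170-day cap, so +1170 days → 15 August 2045.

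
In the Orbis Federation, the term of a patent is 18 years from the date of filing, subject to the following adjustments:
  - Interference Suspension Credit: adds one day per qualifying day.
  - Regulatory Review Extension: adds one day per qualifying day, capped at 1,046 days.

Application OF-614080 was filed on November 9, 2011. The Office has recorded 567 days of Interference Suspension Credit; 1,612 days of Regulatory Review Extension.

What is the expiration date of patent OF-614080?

Base term: filing date + 18 years → 9 November 2029.
Interference Suspension Credit: +567 days → 30 May 2031.
Regulatory Review Extension: 1612 days claimed exceeds the 1046-day cap, so +1046 days → 10 April 2034.

April 10, 2034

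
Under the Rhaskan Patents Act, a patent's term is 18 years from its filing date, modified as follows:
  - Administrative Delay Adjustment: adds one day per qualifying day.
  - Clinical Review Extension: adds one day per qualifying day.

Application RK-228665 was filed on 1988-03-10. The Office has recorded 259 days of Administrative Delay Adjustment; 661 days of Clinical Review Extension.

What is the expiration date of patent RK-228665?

2008-09-15

Base term: filing date + 18 years → 10 March 2006.
Administrative Delay Adjustment: +259 days → 24 November 2006.
Clinical Review Extension: +661 days → 15 September 2008.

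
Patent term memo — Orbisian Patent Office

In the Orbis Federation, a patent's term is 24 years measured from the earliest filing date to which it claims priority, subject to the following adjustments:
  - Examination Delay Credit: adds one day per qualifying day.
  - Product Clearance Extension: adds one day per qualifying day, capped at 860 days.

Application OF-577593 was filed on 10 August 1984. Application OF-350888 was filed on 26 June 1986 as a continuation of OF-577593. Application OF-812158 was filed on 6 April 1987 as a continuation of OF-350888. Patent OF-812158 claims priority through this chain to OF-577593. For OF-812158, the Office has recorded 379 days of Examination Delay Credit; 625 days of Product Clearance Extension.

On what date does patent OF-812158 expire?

2011-05-11

Earliest priority filing: 10 August 1984.
Base term: 10 August 1984 + 24 years → 10 August 2008.
Examination Delay Credit: +379 days → 24 August 2009.
Product Clearance Extension: 625 days (within the 860-day cap) → +625 days → 11 May 2011.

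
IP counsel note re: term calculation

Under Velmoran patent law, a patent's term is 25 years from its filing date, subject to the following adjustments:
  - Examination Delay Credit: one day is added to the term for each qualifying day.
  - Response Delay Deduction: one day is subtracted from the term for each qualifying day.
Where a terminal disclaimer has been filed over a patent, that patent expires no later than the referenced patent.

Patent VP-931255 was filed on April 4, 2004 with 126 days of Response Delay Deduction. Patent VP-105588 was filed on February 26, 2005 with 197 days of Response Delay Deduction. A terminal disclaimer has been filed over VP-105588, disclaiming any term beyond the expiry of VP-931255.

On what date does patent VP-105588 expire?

2028-11-29

Natural term of VP-105588:
  Base: filing + 25 years → 26 February 2030.
  Response Delay Deduction: −197 days → 13 August 2029.
Expiry of referenced patent VP-931255:
  Base: filing + 25 years → 4 April 2029.
  Response Delay Deduction: −126 days → 29 November 2028.
Terminal disclaimer: VP-105588 expires on the earlier of 13 August 2029 and 29 November 2028.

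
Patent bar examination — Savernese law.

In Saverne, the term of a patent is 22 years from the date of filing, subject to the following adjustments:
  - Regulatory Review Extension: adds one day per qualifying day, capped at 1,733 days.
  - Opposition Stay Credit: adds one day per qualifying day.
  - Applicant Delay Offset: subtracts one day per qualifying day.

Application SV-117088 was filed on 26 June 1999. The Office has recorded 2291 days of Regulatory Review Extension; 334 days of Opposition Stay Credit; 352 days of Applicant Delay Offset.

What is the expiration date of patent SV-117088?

March 7, 2026

Base term: filing date + 22 years → 26 June 2021.
Regulatory Review Extension: 2291 days claimed exceeds the 1733-day cap, so +1733 days → 25 March 2026.
Opposition Stay Credit: +334 days → 22 February 2027.
Applicant Delay Offset: −352 days → 7 March 2026.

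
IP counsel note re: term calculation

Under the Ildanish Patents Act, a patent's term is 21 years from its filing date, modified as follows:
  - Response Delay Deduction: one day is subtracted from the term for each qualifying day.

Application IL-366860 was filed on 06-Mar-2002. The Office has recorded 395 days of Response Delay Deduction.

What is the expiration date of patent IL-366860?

Base term: filing date + 21 years → 6 March 2023.
Response Delay Deduction: −395 days → 4 February 2022.

February 4, 2022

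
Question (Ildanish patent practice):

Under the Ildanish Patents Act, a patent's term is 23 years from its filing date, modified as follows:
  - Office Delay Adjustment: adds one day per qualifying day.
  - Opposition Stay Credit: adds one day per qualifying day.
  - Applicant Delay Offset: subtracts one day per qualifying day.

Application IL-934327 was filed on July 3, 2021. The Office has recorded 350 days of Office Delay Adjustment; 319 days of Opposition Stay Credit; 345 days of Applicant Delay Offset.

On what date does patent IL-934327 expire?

May 23, 2045

Base term: filing date + 23 years → 3 July 2044.
Office Delay Adjustment: +350 days → 18 June 2045.
Opposition Stay Credit: +319 days → 3 May 2046.
Applicant Delay Offset: −345 days → 23 May 2045.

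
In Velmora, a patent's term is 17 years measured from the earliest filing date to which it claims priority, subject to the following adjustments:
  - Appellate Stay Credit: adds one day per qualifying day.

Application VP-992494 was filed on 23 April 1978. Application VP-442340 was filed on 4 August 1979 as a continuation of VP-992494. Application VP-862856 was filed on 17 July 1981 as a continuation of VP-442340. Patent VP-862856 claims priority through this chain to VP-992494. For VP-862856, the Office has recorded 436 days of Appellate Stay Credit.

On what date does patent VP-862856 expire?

1996-07-02

Earliest priority filing: 23 April 1978.
Base term: 23 April 1978 + 17 years → 23 April 1995.
Appellate Stay Credit: +436 days → 2 July 1996.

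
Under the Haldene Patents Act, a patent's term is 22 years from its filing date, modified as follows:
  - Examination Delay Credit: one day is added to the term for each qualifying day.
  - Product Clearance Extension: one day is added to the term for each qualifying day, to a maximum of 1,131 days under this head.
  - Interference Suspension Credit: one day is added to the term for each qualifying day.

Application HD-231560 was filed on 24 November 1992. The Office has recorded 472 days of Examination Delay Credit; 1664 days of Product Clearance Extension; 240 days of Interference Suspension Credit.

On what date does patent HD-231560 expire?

Base term: filing date + 22 years → 24 November 2014.
Examination Delay Credit: +472 days → 10 March 2016.
Product Clearance Extension: 1664 days claimed exceeds the 1131-day cap, so +1131 days → 15 April 2019.
Interference Suspension Credit: +240 days → 11 December 2019.

2019-12-11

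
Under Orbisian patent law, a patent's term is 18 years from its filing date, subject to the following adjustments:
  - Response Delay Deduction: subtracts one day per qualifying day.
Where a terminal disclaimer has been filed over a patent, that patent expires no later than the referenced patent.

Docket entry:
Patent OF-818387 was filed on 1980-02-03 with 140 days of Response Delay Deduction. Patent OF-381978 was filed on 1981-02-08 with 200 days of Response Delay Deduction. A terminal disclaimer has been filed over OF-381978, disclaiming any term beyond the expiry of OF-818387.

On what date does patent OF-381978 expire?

September 16, 1997

Natural term of OF-381978:
  Base: filing + 18 years → 8 February 1999.
  Response Delay Deduction: −200 days → 23 July 1998.
Expiry of referenced patent OF-818387:
  Base: filing + 18 years → 3 February 1998.
  Response Delay Deduction: −140 days → 16 September 1997.
Terminal disclaimer: OF-381978 expires on the earlier of 23 July 1998 and 16 September 1997.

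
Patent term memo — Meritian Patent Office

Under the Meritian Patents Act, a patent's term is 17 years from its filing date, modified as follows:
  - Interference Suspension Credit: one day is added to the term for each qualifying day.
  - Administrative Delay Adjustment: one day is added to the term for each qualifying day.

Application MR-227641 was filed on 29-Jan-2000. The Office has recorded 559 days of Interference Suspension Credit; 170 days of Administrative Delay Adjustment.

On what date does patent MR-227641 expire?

2019-01-28

Base term: filing date + 17 years → 29 January 2017.
Interference Suspension Credit: +559 days → 11 August 2018.
Administrative Delay Adjustment: +170 days → 28 January 2019.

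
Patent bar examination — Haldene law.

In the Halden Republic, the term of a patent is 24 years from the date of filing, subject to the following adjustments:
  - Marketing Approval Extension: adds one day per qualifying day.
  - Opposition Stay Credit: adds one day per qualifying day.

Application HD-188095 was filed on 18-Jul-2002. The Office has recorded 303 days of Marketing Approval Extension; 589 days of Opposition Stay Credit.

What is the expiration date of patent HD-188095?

December 26, 2028

Base term: filing date + 24 years → 18 July 2026.
Marketing Approval Extension: +303 days → 17 May 2027.
Opposition Stay Credit: +589 days → 26 December 2028.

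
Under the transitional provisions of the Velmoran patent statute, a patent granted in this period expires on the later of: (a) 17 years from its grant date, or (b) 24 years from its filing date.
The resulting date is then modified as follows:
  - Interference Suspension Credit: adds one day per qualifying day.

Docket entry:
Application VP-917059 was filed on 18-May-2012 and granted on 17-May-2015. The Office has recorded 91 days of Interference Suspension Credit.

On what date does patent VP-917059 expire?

2036-08-17

(a) grant + 17 years → 17 May 2032.
(b) filing + 24 years → 18 May 2036.
Later of the two: 18 May 2036.
Interference Suspension Credit: +91 days → 17 August 2036.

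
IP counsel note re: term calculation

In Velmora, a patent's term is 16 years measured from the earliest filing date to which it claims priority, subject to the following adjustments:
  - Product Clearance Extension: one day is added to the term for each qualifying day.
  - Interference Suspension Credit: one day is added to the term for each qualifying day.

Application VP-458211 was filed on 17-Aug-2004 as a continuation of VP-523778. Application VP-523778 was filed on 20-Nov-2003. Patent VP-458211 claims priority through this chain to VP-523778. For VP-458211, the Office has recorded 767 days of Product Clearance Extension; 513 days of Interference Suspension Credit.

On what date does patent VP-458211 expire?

May 23, 2023

Earliest priority filing: 20 November 2003.
Base term: 20 November 2003 + 16 years → 20 November 2019.
Product Clearance Extension: +767 days → 26 December 2021.
Interference Suspension Credit: +513 days → 23 May 2023.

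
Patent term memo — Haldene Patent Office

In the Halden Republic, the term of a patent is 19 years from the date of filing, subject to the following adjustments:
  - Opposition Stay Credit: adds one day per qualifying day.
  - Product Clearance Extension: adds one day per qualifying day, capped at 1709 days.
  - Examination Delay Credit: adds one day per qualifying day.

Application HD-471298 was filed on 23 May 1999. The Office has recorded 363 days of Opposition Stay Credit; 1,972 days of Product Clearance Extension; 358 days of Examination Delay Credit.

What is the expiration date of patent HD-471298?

January 16, 2025

Base term: filing date + 19 years → 23 May 2018.
Opposition Stay Credit: +363 days → 21 May 2019.
Product Clearance Extension: 1972 days claimed exceeds the 1709-day cap, so +1709 days → 24 January 2024.
Examination Delay Credit: +358 days → 16 January 2025.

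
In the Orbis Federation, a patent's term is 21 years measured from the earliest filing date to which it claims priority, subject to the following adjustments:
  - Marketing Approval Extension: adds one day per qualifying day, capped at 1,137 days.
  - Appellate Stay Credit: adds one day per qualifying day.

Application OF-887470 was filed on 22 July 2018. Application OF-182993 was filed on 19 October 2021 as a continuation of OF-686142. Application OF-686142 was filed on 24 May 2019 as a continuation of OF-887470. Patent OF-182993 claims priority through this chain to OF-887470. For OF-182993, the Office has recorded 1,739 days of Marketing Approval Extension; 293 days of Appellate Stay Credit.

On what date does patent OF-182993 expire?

Earliest priority filing: 22 July 2018.
Base term: 22 July 2018 + 21 years → 22 July 2039.
Marketing Approval Extension: 1739 days claimed exceeds the 1137-day cap, so +1137 days → 1 September 2042.
Appellate Stay Credit: +293 days → 21 June 2043.

June 21, 2043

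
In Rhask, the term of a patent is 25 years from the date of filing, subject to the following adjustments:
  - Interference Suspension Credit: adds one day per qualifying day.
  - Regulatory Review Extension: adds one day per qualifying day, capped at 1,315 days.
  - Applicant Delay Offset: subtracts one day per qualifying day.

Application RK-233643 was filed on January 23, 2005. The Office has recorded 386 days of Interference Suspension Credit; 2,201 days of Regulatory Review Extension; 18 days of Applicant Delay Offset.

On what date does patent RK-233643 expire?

Base term: filing date + 25 years → 23 January 2030.
Interference Suspension Credit: +386 days → 13 February 2031.
Regulatory Review Extension: 2201 days claimed exceeds the 1315-day cap, so +1315 days → 20 September 2034.
Applicant Delay Offset: −18 days → 2 September 2034.

2034-09-02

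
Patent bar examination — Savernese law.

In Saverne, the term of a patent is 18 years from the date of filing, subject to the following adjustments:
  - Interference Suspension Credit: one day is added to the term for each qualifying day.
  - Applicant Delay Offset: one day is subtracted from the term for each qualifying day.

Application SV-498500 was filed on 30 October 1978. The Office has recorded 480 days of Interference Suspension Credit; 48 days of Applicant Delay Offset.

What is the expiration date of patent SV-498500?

1998-01-05

Base term: filing date + 18 years → 30 October 1996.
Interference Suspension Credit: +480 days → 22 February 1998.
Applicant Delay Offset: −48 days → 5 January 1998.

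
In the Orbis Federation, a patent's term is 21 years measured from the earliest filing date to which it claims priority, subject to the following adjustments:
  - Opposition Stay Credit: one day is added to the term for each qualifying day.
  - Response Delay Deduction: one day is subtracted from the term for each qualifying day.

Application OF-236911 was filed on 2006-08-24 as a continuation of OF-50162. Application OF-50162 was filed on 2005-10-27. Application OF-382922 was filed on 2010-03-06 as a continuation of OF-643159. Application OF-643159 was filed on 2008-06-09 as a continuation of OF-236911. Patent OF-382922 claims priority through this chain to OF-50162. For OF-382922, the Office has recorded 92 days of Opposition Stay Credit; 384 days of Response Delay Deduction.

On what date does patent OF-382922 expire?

Earliest priority filing: 27 October 2005.
Base term: 27 October 2005 + 21 years → 27 October 2026.
Opposition Stay Credit: +92 days → 27 January 2027.
Response Delay Deduction: −384 days → 8 January 2026.

January 8, 2026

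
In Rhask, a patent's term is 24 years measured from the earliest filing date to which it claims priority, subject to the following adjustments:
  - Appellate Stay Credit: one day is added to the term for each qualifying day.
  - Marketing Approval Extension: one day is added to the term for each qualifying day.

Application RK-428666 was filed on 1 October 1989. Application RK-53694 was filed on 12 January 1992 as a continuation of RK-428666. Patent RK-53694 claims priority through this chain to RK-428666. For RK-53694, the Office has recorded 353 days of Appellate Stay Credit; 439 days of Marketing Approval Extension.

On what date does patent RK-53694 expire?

Earliest priority filing: 1 October 1989.
Base term: 1 October 1989 + 24 years → 1 October 2013.
Appellate Stay Credit: +353 days → 19 September 2014.
Marketing Approval Extension: +439 days → 2 December 2015.

December 2, 2015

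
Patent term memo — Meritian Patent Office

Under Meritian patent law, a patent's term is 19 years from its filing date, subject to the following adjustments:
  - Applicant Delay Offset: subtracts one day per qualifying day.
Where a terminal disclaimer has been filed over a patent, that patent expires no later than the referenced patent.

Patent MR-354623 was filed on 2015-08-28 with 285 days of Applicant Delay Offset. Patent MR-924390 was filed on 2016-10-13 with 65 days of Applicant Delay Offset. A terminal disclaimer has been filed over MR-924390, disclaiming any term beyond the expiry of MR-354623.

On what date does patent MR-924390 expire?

Natural term of MR-924390:
  Base: filing + 19 years → 13 October 2035.
  Applicant Delay Offset: −65 days → 9 August 2035.
Expiry of referenced patent MR-354623:
  Base: filing + 19 years → 28 August 2034.
  Applicant Delay Offset: −285 days → 16 November 2033.
Terminal disclaimer: MR-924390 expires on the earlier of 9 August 2035 and 16 November 2033.

November 16, 2033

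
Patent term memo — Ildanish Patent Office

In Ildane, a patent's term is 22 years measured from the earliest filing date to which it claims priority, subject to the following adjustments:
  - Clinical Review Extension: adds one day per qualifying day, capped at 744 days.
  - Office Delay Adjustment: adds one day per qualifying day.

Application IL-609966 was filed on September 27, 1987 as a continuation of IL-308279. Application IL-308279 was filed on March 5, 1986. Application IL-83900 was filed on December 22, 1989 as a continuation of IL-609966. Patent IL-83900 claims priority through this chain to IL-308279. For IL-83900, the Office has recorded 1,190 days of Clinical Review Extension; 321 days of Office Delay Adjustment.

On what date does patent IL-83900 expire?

February 3, 2011

Earliest priority filing: 5 March 1986.
Base term: 5 March 1986 + 22 years → 5 March 2008.
Clinical Review Extension: 1190 days claimed exceeds the 744-day cap, so +744 days → 19 March 2010.
Office Delay Adjustment: +321 days → 3 February 2011.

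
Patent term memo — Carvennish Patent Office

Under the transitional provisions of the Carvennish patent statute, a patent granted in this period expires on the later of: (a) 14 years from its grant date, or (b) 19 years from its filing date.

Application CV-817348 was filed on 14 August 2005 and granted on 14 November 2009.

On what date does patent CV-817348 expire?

(a) grant + 14 years → 14 November 2023.
(b) filing + 19 years → 14 August 2024.
Later of the two: 14 August 2024.

August 14, 2024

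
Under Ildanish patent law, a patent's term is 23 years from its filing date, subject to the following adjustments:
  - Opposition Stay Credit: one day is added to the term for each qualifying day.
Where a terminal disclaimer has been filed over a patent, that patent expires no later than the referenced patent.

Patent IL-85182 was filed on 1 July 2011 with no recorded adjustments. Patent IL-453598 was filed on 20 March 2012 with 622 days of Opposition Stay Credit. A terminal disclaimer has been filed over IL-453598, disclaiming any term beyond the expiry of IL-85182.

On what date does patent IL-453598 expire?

Natural term of IL-453598:
  Base: filing + 23 years → 20 March 2035.
  Opposition Stay Credit: +622 days → 1 December 2036.
Expiry of referenced patent IL-85182:
  Base: filing + 23 years → 1 July 2034.
Terminal disclaimer: IL-453598 expires on the earlier of 1 December 2036 and 1 July 2034.

2034-07-01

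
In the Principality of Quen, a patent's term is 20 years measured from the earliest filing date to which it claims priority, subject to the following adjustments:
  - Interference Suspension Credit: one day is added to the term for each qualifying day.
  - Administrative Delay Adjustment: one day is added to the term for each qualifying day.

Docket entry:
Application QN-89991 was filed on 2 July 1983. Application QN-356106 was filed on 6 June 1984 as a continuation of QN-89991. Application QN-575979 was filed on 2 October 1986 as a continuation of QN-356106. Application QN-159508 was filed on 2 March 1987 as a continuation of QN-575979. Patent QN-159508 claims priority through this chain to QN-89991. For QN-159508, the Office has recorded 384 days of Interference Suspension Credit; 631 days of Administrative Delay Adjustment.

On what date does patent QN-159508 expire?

Earliest priority filing: 2 July 1983.
Base term: 2 July 1983 + 20 years → 2 July 2003.
Interference Suspension Credit: +384 days → 20 July 2004.
Administrative Delay Adjustment: +631 days → 12 April 2006.

April 12, 2006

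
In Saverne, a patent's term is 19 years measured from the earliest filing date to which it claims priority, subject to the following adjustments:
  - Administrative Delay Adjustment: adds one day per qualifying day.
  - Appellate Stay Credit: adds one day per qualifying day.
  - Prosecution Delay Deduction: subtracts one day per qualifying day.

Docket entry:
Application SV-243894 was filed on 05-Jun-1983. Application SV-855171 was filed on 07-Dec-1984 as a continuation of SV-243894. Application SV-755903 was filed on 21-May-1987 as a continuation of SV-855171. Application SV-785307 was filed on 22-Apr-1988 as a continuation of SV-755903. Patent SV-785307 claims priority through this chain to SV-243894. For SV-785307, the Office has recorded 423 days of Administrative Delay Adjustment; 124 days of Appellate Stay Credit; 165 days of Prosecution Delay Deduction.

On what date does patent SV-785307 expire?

2003-06-22

Earliest priority filing: 5 June 1983.
Base term: 5 June 1983 + 19 years → 5 June 2002.
Administrative Delay Adjustment: +423 days → 2 August 2003.
Appellate Stay Credit: +124 days → 4 December 2003.
Prosecution Delay Deduction: −165 days → 22 June 2003.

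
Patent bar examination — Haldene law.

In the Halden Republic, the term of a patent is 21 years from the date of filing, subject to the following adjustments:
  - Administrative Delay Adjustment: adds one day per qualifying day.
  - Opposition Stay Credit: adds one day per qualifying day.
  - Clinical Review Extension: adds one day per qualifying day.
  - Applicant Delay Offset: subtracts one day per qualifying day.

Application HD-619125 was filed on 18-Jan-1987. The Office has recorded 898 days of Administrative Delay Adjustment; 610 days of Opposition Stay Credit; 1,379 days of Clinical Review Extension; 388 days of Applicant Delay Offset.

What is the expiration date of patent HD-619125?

November 21, 2014

Base term: filing date + 21 years → 18 January 2008.
Administrative Delay Adjustment: +898 days → 4 July 2010.
Opposition Stay Credit: +610 days → 5 March 2012.
Clinical Review Extension: +1379 days → 14 December 2015.
Applicant Delay Offset: −388 days → 21 November 2014.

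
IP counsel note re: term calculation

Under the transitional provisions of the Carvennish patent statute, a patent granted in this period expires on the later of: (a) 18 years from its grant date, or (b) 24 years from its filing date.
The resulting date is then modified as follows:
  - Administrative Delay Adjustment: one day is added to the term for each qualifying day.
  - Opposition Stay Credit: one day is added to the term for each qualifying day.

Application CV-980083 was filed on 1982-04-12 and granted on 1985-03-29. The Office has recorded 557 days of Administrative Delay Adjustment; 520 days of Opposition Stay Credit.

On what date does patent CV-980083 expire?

(a) grant + 18 years → 29 March 2003.
(b) filing + 24 years → 12 April 2006.
Later of the two: 12 April 2006.
Administrative Delay Adjustment: +557 days → 21 October 2007.
Opposition Stay Credit: +520 days → 24 March 2009.

2009-03-24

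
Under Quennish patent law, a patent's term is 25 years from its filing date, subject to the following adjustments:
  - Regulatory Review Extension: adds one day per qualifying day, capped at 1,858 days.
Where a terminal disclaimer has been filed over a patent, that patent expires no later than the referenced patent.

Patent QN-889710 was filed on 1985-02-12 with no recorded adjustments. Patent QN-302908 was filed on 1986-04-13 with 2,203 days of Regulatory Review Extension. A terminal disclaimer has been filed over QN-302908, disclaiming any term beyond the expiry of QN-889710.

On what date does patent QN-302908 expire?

2010-02-12

Natural term of QN-302908:
  Base: filing + 25 years → 13 April 2011.
  Regulatory Review Extension: 2203 days claimed exceeds the 1858-day cap, so +1858 days → 14 May 2016.
Expiry of referenced patent QN-889710:
  Base: filing + 25 years → 12 February 2010.
Terminal disclaimer: QN-302908 expires on the earlier of 14 May 2016 and 12 February 2010.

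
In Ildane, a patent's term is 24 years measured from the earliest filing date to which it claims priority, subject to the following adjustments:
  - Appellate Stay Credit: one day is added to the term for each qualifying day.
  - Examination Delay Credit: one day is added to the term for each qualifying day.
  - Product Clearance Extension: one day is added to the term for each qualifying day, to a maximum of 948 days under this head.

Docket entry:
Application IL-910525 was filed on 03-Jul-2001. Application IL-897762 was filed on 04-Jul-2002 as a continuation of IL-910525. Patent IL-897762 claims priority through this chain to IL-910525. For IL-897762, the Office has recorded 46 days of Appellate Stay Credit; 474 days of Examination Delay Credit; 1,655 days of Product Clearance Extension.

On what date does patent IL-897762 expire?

2029-07-10

Earliest priority filing: 3 July 2001.
Base term: 3 July 2001 + 24 years → 3 July 2025.
Appellate Stay Credit: +46 days → 18 August 2025.
Examination Delay Credit: +474 days → 5 December 2026.
Product Clearance Extension: 1655 days claimed exceeds the 948-day cap, so +948 days → 10 July 2029.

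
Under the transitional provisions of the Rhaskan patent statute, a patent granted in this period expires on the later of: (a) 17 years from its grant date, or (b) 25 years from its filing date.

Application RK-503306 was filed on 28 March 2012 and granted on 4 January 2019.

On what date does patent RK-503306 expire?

(a) grant + 17 years → 4 January 2036.
(b) filing + 25 years → 28 March 2037.
Later of the two: 28 March 2037.

2037-03-28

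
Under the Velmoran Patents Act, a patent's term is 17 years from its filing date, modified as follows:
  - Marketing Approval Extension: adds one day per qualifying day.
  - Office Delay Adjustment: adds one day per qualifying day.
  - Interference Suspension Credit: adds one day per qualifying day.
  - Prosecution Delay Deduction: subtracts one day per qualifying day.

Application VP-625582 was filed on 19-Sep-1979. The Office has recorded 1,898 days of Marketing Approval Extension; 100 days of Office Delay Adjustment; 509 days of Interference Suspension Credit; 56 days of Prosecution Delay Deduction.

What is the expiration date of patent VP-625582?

Base term: filing date + 17 years → 19 September 1996.
Marketing Approval Extension: +1898 days → 30 November 2001.
Office Delay Adjustment: +100 days → 10 March 2002.
Interference Suspension Credit: +509 days → 1 August 2003.
Prosecution Delay Deduction: −56 days → 6 June 2003.

June 6, 2003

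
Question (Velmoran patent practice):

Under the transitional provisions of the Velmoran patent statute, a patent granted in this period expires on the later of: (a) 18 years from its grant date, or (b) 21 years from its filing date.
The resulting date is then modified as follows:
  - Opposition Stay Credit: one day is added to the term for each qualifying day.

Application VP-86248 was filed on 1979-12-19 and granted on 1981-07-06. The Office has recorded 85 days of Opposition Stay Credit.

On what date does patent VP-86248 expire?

(a) grant + 18 years → 6 July 1999.
(b) filing + 21 years → 19 December 2000.
Later of the two: 19 December 2000.
Opposition Stay Credit: +85 days → 14 March 2001.

2001-03-14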